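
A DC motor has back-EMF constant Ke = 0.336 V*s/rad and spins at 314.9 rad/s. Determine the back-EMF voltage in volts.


V_emf = Ke * omega = 0.336*314.9 = 105.8064

105.8064 V


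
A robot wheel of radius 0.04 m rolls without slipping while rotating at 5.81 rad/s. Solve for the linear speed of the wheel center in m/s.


v = omega * r = 5.81 * 0.04 = 0.2324

0.2324 m/s


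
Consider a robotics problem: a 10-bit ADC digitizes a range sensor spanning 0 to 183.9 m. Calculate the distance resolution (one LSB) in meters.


res = range / 2^n = 183.9/2^10 = 183.9/1024 = 0.1796

0.1796 m


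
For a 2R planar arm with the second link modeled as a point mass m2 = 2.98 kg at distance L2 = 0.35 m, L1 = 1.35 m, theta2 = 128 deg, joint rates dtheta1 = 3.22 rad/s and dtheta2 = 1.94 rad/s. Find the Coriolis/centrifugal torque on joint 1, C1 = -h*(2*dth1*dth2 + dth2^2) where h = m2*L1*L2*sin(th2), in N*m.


h = m2*L1*L2*sin(th2) = 2.98*1.35*0.35*sin(128 deg) = 1.109559
C1 = -h*(2*3.22*1.94 + 1.94^2) = -1.109559*16.2572 = -18.0383

-18.0383 N*m


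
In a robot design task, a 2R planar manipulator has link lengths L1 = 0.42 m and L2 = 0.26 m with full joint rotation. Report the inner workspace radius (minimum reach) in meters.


r_min = |L1 - L2| = |0.42 - 0.26| = 0.1600

0.1600 m


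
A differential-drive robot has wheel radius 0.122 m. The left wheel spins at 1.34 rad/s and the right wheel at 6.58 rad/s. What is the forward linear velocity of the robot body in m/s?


v = r*(wR + wL)/2 = 0.122*(6.58 + 1.34)/2 = 0.4831

0.4831 m/s


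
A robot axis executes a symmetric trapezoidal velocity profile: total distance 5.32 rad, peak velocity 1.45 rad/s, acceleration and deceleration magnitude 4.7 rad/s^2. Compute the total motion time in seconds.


t_acc = v/a = 1.45/4.7 = 0.308511 s
d_acc = v^2/(2a) = 0.223670 rad (each ramp)
d_cruise = 5.32 - 2*0.223670 = 4.872660 rad
t_cruise = 4.872660/1.45 = 3.360455 s
t_total = 2*0.308511 + 3.360455 = 3.9775

3.9775 s


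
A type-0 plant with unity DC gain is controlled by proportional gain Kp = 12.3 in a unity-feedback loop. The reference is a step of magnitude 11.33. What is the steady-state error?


e_ss = R/(1 + Kp) = 11.33/(1 + 12.3) = 11.33/13.3000 = 0.8519

0.8519


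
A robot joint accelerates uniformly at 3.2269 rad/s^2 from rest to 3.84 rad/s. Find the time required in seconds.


t = delta_omega / alpha = 3.84 / 3.2269 = 1.1900

1.1900 s


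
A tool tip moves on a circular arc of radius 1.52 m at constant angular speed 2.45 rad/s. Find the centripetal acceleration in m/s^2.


a_c = omega^2 * r = 2.45^2 * 1.52 = 9.1238

9.1238 m/s^2


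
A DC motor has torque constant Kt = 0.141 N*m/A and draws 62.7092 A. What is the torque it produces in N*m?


tau = Kt * I = 0.141*62.7092 = 8.8420

8.8420 N*m


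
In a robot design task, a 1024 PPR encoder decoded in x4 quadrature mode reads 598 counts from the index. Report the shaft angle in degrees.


angle = counts * 360 / (PPR*4) = 598 * 360 / 4096 = 52.5586

52.5586 degrees


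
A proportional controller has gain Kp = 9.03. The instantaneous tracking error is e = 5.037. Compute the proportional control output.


u_P = Kp * e = 9.03 * 5.037 = 45.4841

45.4841


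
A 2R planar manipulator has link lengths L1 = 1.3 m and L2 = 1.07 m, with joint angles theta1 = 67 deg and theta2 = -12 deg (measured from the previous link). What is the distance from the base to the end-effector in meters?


x = L1*cos(th1) + L2*cos(th1+th2) = 1.121677
y = L1*sin(th1) + L2*sin(th1+th2) = 2.073149
d = sqrt(x^2 + y^2) = sqrt(1.258159 + 4.297947) = 2.3571

2.3571 m


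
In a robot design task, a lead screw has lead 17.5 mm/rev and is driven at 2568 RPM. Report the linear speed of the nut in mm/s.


v = lead * (RPM/60) = 17.5*2568/60 = 749.0000

749.0000 mm/s


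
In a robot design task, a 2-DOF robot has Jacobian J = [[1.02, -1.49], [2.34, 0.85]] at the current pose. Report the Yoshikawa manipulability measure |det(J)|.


det(J) = 1.02*0.85 - (-1.49)*(2.34) = 4.3536
|det(J)| = 4.3536

4.3536


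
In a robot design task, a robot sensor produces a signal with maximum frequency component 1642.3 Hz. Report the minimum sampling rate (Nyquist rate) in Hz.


f_s,min = 2*f_max = 2*1642.3 = 3284.6000

3284.6000 Hz


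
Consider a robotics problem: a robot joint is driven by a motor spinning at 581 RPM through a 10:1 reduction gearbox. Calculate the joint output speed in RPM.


omega_joint = omega_motor / N = 581 / 10 = 58.1000

58.1000 RPM


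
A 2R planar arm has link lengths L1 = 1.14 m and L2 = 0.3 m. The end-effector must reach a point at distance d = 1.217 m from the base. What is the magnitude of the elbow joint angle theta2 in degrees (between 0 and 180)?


cos(th2) = (d^2 - L1^2 - L2^2)/(2*L1*L2) = (1.217^2 - 1.14^2 - 0.3^2)/(2*1.14*0.3) = 0.13375585
th2 = acos(0.13375585) = 82.3133 deg

82.3133 degrees


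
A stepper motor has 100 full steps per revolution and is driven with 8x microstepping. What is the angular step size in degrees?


step = 360/(100*8) = 360/800 = 0.4500

0.4500 degrees


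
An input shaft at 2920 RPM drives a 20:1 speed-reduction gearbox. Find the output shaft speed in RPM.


omega_out = omega_in / N = 2920 / 20 = 146.0000

146.0000 RPM


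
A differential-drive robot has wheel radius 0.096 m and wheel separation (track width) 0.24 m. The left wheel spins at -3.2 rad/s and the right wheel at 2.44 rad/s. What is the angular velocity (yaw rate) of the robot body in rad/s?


omega = r*(wR - wL)/L = 0.096*(2.44 - (-3.2))/0.24 = 2.2560

2.2560 rad/s


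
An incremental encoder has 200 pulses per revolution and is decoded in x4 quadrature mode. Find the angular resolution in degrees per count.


resolution = 360 / (PPR * 4) = 360 / 800 = 0.4500

0.4500 degrees


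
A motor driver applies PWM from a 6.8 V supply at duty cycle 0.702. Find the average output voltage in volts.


V_avg = V_supply * D = 6.8*0.702 = 4.7736

4.7736 V


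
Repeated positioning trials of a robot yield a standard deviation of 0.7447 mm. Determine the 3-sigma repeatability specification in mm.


repeatability = 3*sigma = 3*0.7447 = 2.2341

2.2341 mm


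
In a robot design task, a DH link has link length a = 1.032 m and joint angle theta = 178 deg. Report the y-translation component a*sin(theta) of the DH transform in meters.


a*sin(theta) = 1.032*sin(178 deg) = 0.0360

0.0360 m


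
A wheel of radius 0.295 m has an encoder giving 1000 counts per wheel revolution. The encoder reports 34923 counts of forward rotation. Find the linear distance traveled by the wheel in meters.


revs = 34923/1000 = 34.923000
d = revs * 2*pi*r = 34.923000 * 2*pi*0.295 = 64.7312

64.7312 m


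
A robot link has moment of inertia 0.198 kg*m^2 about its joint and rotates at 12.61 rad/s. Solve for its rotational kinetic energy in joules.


KE = (1/2)*I*omega^2 = 0.5*0.198*12.61^2 = 15.7422

15.7422 J


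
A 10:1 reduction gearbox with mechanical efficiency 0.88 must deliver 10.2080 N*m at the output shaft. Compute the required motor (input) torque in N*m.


tau_in = tau_out / (N * eta) = 10.2080 / (10 * 0.88) = 1.1600

1.1600 N*m


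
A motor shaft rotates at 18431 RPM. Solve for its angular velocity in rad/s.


omega = 18431 * 2*pi/60 = 1930.0898

1930.0898 rad/s


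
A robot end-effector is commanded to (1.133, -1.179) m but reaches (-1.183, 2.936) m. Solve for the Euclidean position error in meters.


dx = -1.183 - (1.133) = -2.3160, dy = 2.936 - (-1.179) = 4.1150
err = sqrt(5.363856 + 16.933225) = 4.7220

4.7220 m


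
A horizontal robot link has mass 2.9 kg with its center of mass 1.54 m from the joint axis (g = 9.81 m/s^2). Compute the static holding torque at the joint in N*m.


tau = m*g*L = 2.9 * 9.81 * 1.54 = 43.8115

43.8115 N*m


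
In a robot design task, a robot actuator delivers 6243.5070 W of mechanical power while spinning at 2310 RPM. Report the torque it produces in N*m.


omega = 2310 * 2*pi/60 = 241.902634 rad/s
tau = P / omega = 6243.5070 / 241.902634 = 25.8100

25.8100 N*m


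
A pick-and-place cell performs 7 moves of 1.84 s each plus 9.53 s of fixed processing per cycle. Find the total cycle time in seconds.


T = 7*1.84 + 9.53 = 22.4100

22.4100 s


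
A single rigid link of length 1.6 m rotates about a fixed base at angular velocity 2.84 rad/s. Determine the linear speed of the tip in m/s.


v = L*omega = 1.6 * 2.84 = 4.5440

4.5440 m/s


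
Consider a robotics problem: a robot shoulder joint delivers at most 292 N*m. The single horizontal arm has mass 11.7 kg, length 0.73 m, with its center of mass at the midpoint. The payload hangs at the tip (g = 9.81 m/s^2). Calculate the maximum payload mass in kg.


tau_arm = m_arm*g*(L/2) = 11.7*9.81*0.73/2 = 41.8936 N*m
tau_payload = tau_max - tau_arm = 292 - 41.8936 = 250.1064
m_payload = tau_payload / (g*L) = 250.1064 / (9.81*0.73) = 34.9247

34.9247 kg


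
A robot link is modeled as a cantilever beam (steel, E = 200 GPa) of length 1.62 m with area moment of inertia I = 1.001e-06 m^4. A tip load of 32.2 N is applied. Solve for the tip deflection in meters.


delta = F*L^3/(3*E*I) = 32.2*1.62^3/(3*2.000e+11*1.001e-06)
      = 136.8992016/600600 = 2.2794e-04

2.2794e-04 m


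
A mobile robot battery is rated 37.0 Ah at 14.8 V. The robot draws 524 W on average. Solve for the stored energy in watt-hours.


E = capacity * V = 37.0*14.8 = 547.6000

547.6000 Wh


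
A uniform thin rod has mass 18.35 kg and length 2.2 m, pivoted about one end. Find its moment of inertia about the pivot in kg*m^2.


I = (1/3)*m*L^2 = (1/3)*18.35*2.2^2 = 29.6047

29.6047 kg*m^2


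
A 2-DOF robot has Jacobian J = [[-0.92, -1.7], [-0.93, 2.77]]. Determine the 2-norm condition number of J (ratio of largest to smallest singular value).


JJ^T eigenvalues: trace(JJ^T) = 12.2742, det(JJ^T) = det(J)^2 = 17.05194436
s_max^2 = (12.2742 + sqrt(82.44820820))/2 = 10.67714978
s_min^2 = (12.2742 - sqrt(82.44820820))/2 = 1.59705022
kappa = s_max/s_min = sqrt(10.67714978/1.59705022) = 2.5856

2.5856


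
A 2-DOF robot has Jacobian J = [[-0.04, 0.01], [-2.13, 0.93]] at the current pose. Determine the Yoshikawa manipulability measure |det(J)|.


det(J) = -0.04*0.93 - (0.01)*(-2.13) = -0.0159
|det(J)| = 0.0159

0.0159


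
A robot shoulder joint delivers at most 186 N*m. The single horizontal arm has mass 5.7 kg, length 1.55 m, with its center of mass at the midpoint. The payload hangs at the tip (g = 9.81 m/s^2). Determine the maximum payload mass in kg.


tau_arm = m_arm*g*(L/2) = 5.7*9.81*1.55/2 = 43.3357 N*m
tau_payload = tau_max - tau_arm = 186 - 43.3357 = 142.6643
m_payload = tau_payload / (g*L) = 142.6643 / (9.81*1.55) = 9.3824

9.3824 kg


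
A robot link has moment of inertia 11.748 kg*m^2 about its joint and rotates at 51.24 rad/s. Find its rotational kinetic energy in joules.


KE = (1/2)*I*omega^2 = 0.5*11.748*51.24^2 = 15422.4079

15422.4079 J


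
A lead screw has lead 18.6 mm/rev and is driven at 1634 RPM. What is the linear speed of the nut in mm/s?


v = lead * (RPM/60) = 18.6*1634/60 = 506.5400

506.5400 mm/s


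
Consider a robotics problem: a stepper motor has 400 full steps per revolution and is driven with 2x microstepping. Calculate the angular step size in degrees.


step = 360/(400*2) = 360/800 = 0.4500

0.4500 degrees


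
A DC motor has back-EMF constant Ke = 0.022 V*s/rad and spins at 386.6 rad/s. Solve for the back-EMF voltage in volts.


V_emf = Ke * omega = 0.022*386.6 = 8.5052

8.5052 V


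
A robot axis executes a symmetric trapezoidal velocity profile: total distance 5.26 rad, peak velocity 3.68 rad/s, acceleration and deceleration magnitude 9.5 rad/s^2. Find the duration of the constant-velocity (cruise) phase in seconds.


t_acc = v/a = 0.387368 s, d_acc = v^2/(2a) = 0.712758 rad each
d_cruise = 5.26 - 2*0.712758 = 3.834484 rad
t_cruise = d_cruise/v = 3.834484/3.68 = 1.0420

1.0420 s


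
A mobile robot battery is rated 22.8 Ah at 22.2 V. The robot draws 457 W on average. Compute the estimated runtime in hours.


E = 22.8*22.2 = 506.1600 Wh
t = E/P = 506.1600/457 = 1.1076

1.1076 hours


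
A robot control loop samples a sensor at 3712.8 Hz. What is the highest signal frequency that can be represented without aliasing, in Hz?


f_max = f_s/2 = 3712.8/2 = 1856.4000

1856.4000 Hz


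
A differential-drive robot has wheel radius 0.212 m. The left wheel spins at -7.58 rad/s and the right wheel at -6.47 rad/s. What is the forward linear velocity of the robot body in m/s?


v = r*(wR + wL)/2 = 0.212*(-6.47 + -7.58)/2 = -1.4893

-1.4893 m/s


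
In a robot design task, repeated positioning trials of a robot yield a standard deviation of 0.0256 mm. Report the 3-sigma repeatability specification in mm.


repeatability = 3*sigma = 3*0.0256 = 0.0768

0.0768 mm


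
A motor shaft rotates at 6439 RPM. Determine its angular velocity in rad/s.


omega = 6439 * 2*pi/60 = 674.2905

674.2905 rad/s


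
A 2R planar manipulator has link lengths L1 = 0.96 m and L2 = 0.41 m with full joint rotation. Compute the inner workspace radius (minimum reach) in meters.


r_min = |L1 - L2| = |0.96 - 0.41| = 0.5500

0.5500 m


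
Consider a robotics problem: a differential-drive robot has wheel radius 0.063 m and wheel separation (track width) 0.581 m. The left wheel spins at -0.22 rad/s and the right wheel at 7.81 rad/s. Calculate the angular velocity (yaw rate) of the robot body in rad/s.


omega = r*(wR - wL)/L = 0.063*(7.81 - (-0.22))/0.581 = 0.8707

0.8707 rad/s


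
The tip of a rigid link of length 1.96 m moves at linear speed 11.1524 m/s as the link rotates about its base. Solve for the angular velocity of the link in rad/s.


omega = v / L = 11.1524 / 1.96 = 5.6900

5.6900 rad/s


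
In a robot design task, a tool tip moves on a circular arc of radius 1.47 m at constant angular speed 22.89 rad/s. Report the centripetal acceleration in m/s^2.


a_c = omega^2 * r = 22.89^2 * 1.47 = 770.2096

770.2096 m/s^2


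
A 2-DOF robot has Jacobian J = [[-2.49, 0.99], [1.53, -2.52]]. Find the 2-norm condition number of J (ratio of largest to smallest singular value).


JJ^T eigenvalues: trace(JJ^T) = 15.8715, det(JJ^T) = det(J)^2 = 22.65855201
s_max^2 = (15.8715 + sqrt(161.27030421))/2 = 14.28536228
s_min^2 = (15.8715 - sqrt(161.27030421))/2 = 1.58613772
kappa = s_max/s_min = sqrt(14.28536228/1.58613772) = 3.0011

3.0011


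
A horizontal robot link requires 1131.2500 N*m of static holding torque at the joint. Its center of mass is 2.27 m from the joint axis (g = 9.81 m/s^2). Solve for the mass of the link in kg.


m = tau / (g*L) = 1131.2500 / (9.81 * 2.27) = 50.8000

50.8000 kg


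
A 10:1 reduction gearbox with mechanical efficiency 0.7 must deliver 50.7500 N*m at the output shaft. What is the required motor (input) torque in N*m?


tau_in = tau_out / (N * eta) = 50.7500 / (10 * 0.7) = 7.2500

7.2500 N*m


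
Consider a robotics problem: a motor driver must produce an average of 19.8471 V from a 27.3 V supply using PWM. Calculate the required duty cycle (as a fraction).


D = V_avg/V_supply = 19.8471/27.3 = 0.7270

0.7270


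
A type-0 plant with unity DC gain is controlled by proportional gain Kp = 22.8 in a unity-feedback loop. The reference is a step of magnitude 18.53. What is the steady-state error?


e_ss = R/(1 + Kp) = 18.53/(1 + 22.8) = 18.53/23.8000 = 0.7786

0.7786


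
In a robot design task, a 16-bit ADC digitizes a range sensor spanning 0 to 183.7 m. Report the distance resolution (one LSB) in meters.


res = range / 2^n = 183.7/2^16 = 183.7/65536 = 0.0028

0.0028 m


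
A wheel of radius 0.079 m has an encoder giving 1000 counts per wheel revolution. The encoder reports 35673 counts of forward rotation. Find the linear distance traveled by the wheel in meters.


revs = 35673/1000 = 35.673000
d = revs * 2*pi*r = 35.673000 * 2*pi*0.079 = 17.7071

17.7071 m


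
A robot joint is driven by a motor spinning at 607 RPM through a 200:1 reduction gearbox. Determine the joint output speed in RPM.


omega_joint = omega_motor / N = 607 / 200 = 3.0350

3.0350 RPM


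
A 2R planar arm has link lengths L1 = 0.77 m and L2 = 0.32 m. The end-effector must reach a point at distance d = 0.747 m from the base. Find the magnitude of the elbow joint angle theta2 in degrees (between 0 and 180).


cos(th2) = (d^2 - L1^2 - L2^2)/(2*L1*L2) = (0.747^2 - 0.77^2 - 0.32^2)/(2*0.77*0.32) = -0.27859375
th2 = acos(-0.27859375) = 106.1763 deg

106.1763 degrees


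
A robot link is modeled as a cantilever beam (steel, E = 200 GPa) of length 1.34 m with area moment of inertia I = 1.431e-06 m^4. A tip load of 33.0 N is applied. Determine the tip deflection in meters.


delta = F*L^3/(3*E*I) = 33.0*1.34^3/(3*2.000e+11*1.431e-06)
      = 79.401432/858600 = 9.2478e-05

9.2478e-05 m


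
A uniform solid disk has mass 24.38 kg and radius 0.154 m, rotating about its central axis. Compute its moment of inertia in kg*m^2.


I = (1/2)*m*R^2 = 0.5*24.38*0.154^2 = 0.2891

0.2891 kg*m^2


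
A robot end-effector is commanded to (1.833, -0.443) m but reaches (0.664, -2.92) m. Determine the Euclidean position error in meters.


dx = 0.664 - (1.833) = -1.1690, dy = -2.92 - (-0.443) = -2.4770
err = sqrt(1.366561 + 6.135529) = 2.7390

2.7390 m


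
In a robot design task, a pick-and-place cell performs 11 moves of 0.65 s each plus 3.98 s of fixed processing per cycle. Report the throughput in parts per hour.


T_cycle = 11*0.65 + 3.98 = 11.1300 s
rate = 3600/T = 323.4501

323.4501 parts/hour


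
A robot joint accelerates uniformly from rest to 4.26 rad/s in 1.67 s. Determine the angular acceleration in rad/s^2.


alpha = delta_omega / t = 4.26 / 1.67 = 2.5509

2.5509 rad/s^2


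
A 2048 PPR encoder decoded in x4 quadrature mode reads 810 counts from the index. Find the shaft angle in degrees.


angle = counts * 360 / (PPR*4) = 810 * 360 / 8192 = 35.5957

35.5957 degrees


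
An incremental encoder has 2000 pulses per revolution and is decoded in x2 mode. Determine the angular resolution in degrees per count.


resolution = 360 / (PPR * 2) = 360 / 4000 = 0.0900

0.0900 degrees


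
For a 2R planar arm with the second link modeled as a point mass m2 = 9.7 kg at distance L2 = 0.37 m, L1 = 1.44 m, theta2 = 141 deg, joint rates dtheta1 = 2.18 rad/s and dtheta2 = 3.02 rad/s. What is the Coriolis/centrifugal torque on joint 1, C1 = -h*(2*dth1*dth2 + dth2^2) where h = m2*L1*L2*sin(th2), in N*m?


h = m2*L1*L2*sin(th2) = 9.7*1.44*0.37*sin(141 deg) = 3.252428
C1 = -h*(2*2.18*3.02 + 3.02^2) = -3.252428*22.2876 = -72.4888

-72.4888 N*m


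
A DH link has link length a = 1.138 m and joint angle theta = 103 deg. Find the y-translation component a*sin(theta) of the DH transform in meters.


a*sin(theta) = 1.138*sin(103 deg) = 1.1088

1.1088 m


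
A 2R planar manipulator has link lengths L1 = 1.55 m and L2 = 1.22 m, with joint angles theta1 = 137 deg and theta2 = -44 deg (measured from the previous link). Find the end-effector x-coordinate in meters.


x = L1*cos(th1) + L2*cos(th1+th2) = 1.55*cos(137 deg) + 1.22*cos(93 deg) = -1.1974

-1.1974 m


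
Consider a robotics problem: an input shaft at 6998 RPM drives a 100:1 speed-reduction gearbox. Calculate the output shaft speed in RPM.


omega_out = omega_in / N = 6998 / 100 = 69.9800

69.9800 RPM


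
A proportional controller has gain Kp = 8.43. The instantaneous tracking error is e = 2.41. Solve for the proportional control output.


u_P = Kp * e = 8.43 * 2.41 = 20.3163

20.3163


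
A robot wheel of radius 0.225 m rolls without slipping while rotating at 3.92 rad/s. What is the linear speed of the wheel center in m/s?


v = omega * r = 3.92 * 0.225 = 0.8820

0.8820 m/s


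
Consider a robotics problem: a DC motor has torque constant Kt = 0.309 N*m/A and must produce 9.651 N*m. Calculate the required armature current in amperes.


I = tau / Kt = 9.651/0.309 = 31.2330

31.2330 A


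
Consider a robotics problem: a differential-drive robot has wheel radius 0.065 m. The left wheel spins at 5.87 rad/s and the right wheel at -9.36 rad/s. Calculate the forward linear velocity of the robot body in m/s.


v = r*(wR + wL)/2 = 0.065*(-9.36 + 5.87)/2 = -0.1134

-0.1134 m/s


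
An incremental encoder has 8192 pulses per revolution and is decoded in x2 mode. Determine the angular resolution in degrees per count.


resolution = 360 / (PPR * 2) = 360 / 16384 = 0.0220

0.0220 degrees


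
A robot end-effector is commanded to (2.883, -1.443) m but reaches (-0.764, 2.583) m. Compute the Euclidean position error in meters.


dx = -0.764 - (2.883) = -3.6470, dy = 2.583 - (-1.443) = 4.0260
err = sqrt(13.300609 + 16.208676) = 5.4322

5.4322 m


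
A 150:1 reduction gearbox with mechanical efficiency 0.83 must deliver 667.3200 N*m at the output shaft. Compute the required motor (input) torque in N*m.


tau_in = tau_out / (N * eta) = 667.3200 / (150 * 0.83) = 5.3600

5.3600 N*m


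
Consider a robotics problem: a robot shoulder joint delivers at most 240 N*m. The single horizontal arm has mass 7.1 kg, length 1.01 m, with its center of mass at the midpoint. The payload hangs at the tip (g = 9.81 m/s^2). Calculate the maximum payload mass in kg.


tau_arm = m_arm*g*(L/2) = 7.1*9.81*1.01/2 = 35.1738 N*m
tau_payload = tau_max - tau_arm = 240 - 35.1738 = 204.8262
m_payload = tau_payload / (g*L) = 204.8262 / (9.81*1.01) = 20.6726

20.6726 kg


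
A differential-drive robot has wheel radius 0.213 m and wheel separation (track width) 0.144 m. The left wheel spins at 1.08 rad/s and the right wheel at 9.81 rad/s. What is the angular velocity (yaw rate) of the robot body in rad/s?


omega = r*(wR - wL)/L = 0.213*(9.81 - (1.08))/0.144 = 12.9131

12.9131 rad/s


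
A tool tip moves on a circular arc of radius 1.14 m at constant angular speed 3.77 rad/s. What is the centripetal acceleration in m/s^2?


a_c = omega^2 * r = 3.77^2 * 1.14 = 16.2027

16.2027 m/s^2


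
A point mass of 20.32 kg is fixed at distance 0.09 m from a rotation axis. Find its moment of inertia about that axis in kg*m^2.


I = m*r^2 = 20.32*0.09^2 = 0.1646

0.1646 kg*m^2


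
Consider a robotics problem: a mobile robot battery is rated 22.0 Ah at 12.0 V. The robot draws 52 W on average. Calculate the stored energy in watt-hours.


E = capacity * V = 22.0*12.0 = 264.0000

264.0000 Wh


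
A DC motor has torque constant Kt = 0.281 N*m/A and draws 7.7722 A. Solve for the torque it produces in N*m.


tau = Kt * I = 0.281*7.7722 = 2.1840

2.1840 N*m


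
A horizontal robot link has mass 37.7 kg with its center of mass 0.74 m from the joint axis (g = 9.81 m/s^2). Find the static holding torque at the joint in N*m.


tau = m*g*L = 37.7 * 9.81 * 0.74 = 273.6794

273.6794 N*m


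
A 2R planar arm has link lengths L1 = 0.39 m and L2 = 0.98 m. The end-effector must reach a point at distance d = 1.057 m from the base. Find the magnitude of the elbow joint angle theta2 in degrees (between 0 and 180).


cos(th2) = (d^2 - L1^2 - L2^2)/(2*L1*L2) = (1.057^2 - 0.39^2 - 0.98^2)/(2*0.39*0.98) = 0.00621272
th2 = acos(0.00621272) = 89.6440 deg

89.6440 degrees


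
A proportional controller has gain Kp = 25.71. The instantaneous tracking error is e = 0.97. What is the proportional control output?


u_P = Kp * e = 25.71 * 0.97 = 24.9387

24.9387


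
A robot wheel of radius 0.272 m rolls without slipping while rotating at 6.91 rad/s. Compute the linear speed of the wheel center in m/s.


v = omega * r = 6.91 * 0.272 = 1.8795

1.8795 m/s


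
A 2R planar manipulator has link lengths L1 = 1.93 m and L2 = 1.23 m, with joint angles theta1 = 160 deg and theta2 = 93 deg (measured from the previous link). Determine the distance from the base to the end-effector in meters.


x = L1*cos(th1) + L2*cos(th1+th2) = -2.173224
y = L1*sin(th1) + L2*sin(th1+th2) = -0.516156
d = sqrt(x^2 + y^2) = sqrt(4.722903 + 0.266417) = 2.2337

2.2337 m


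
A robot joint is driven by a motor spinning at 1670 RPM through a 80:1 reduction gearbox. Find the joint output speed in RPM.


omega_joint = omega_motor / N = 1670 / 80 = 20.8750

20.8750 RPM


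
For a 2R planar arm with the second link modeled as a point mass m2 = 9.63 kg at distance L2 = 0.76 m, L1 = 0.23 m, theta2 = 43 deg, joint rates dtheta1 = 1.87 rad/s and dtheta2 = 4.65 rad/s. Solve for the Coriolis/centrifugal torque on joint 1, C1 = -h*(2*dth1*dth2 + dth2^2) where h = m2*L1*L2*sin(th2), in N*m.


h = m2*L1*L2*sin(th2) = 9.63*0.23*0.76*sin(43 deg) = 1.148024
C1 = -h*(2*1.87*4.65 + 4.65^2) = -1.148024*39.0135 = -44.7884

-44.7884 N*m


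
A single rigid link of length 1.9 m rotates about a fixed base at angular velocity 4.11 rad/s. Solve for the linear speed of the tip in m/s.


v = L*omega = 1.9 * 4.11 = 7.8090

7.8090 m/s


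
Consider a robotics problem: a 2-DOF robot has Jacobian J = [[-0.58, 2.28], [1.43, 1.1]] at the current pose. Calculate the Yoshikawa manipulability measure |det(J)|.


det(J) = -0.58*1.1 - (2.28)*(1.43) = -3.8984
|det(J)| = 3.8984

3.8984


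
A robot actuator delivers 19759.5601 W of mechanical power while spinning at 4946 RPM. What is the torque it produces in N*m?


omega = 4946 * 2*pi/60 = 517.943909 rad/s
tau = P / omega = 19759.5601 / 517.943909 = 38.1500

38.1500 N*m


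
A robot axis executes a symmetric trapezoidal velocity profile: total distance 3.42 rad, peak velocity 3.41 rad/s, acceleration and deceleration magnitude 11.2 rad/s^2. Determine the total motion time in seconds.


t_acc = v/a = 3.41/11.2 = 0.304464 s
d_acc = v^2/(2a) = 0.519112 rad (each ramp)
d_cruise = 3.42 - 2*0.519112 = 2.381776 rad
t_cruise = 2.381776/3.41 = 0.698468 s
t_total = 2*0.304464 + 0.698468 = 1.3074

1.3074 s


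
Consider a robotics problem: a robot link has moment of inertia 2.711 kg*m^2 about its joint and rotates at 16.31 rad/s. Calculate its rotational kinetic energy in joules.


KE = (1/2)*I*omega^2 = 0.5*2.711*16.31^2 = 360.5848

360.5848 J


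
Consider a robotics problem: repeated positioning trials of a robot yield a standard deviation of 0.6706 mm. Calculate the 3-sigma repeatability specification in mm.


repeatability = 3*sigma = 3*0.6706 = 2.0118

2.0118 mm


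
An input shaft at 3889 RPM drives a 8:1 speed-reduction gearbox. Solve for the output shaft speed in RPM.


omega_out = omega_in / N = 3889 / 8 = 486.1250

486.1250 RPM


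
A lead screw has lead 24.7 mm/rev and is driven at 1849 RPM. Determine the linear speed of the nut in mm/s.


v = lead * (RPM/60) = 24.7*1849/60 = 761.1717

761.1717 mm/s


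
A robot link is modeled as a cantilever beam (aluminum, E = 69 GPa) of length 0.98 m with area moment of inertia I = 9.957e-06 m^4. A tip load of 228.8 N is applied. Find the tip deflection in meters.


delta = F*L^3/(3*E*I) = 228.8*0.98^3/(3*6.900e+10*9.957e-06)
      = 215.3447296/2061099 = 1.0448e-04

1.0448e-04 m


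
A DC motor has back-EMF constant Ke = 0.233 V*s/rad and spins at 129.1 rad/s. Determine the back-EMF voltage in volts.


V_emf = Ke * omega = 0.233*129.1 = 30.0803

30.0803 V


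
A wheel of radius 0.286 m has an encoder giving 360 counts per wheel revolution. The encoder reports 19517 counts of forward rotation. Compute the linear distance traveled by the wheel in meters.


revs = 19517/360 = 54.213889
d = revs * 2*pi*r = 54.213889 * 2*pi*0.286 = 97.4219

97.4219 m


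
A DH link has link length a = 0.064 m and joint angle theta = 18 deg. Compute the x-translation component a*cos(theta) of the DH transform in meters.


a*cos(theta) = 0.064*cos(18 deg) = 0.0609

0.0609 m


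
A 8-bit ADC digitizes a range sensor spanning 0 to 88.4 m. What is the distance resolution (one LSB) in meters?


res = range / 2^n = 88.4/2^8 = 88.4/256 = 0.3453

0.3453 m


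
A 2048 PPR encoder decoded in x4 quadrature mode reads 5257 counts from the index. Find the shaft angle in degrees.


angle = counts * 360 / (PPR*4) = 5257 * 360 / 8192 = 231.0205

231.0205 degrees


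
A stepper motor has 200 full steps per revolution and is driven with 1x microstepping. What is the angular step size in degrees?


step = 360/(200*1) = 360/200 = 1.8000

1.8000 degrees


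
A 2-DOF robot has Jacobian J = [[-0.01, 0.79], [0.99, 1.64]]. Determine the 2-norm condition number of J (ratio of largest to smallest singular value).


JJ^T eigenvalues: trace(JJ^T) = 4.2939, det(JJ^T) = det(J)^2 = 0.63760225
s_max^2 = (4.2939 + sqrt(15.88716821))/2 = 4.13988554
s_min^2 = (4.2939 - sqrt(15.88716821))/2 = 0.15401446
kappa = s_max/s_min = sqrt(4.13988554/0.15401446) = 5.1846

5.1846


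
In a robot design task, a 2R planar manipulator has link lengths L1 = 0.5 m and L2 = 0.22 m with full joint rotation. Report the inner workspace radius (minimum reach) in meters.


r_min = |L1 - L2| = |0.5 - 0.22| = 0.2800

0.2800 m


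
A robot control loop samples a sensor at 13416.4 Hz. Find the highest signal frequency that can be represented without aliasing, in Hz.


f_max = f_s/2 = 13416.4/2 = 6708.2000

6708.2000 Hz


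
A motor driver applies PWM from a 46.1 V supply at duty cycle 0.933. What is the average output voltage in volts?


V_avg = V_supply * D = 46.1*0.933 = 43.0113

43.0113 V


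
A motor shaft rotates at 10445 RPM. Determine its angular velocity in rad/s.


omega = 10445 * 2*pi/60 = 1093.7978

1093.7978 rad/s


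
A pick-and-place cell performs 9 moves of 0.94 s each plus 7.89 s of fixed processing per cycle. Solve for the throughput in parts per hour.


T_cycle = 9*0.94 + 7.89 = 16.3500 s
rate = 3600/T = 220.1835

220.1835 parts/hour


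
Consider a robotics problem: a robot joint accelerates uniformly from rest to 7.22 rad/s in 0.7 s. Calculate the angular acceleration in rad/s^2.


alpha = delta_omega / t = 7.22 / 0.7 = 10.3143

10.3143 rad/s^2


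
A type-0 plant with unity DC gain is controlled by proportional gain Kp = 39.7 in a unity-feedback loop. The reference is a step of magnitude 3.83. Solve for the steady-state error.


e_ss = R/(1 + Kp) = 3.83/(1 + 39.7) = 3.83/40.7000 = 0.0941

0.0941


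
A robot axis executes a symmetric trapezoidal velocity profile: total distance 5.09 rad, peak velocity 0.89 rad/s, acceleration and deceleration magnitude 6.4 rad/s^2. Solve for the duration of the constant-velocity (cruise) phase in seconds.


t_acc = v/a = 0.139063 s, d_acc = v^2/(2a) = 0.061883 rad each
d_cruise = 5.09 - 2*0.061883 = 4.966234 rad
t_cruise = d_cruise/v = 4.966234/0.89 = 5.5800

5.5800 s


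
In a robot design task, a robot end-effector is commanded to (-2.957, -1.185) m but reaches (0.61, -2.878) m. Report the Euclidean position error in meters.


dx = 0.61 - (-2.957) = 3.5670, dy = -2.878 - (-1.185) = -1.6930
err = sqrt(12.723489 + 2.866249) = 3.9484

3.9484 m


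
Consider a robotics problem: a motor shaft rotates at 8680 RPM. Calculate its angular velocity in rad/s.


omega = 8680 * 2*pi/60 = 908.9675

908.9675 rad/s


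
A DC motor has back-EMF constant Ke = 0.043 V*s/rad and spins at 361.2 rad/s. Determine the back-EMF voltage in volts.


V_emf = Ke * omega = 0.043*361.2 = 15.5316

15.5316 V


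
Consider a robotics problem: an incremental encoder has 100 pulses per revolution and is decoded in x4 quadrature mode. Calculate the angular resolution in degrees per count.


resolution = 360 / (PPR * 4) = 360 / 400 = 0.9000

0.9000 degrees


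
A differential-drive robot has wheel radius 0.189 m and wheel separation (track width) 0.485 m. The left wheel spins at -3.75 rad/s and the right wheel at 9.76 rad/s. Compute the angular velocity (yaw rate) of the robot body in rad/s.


omega = r*(wR - wL)/L = 0.189*(9.76 - (-3.75))/0.485 = 5.2647

5.2647 rad/s


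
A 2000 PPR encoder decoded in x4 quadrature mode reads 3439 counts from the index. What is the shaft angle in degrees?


angle = counts * 360 / (PPR*4) = 3439 * 360 / 8000 = 154.7550

154.7550 degrees


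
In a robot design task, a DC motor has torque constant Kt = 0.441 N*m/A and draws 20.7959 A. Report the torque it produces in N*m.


tau = Kt * I = 0.441*20.7959 = 9.1710

9.1710 N*m


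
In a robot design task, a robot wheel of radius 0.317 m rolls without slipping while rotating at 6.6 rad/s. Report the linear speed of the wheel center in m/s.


v = omega * r = 6.6 * 0.317 = 2.0922

2.0922 m/s


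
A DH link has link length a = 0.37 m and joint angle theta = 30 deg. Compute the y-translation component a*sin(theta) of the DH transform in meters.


a*sin(theta) = 0.37*sin(30 deg) = 0.1850

0.1850 m


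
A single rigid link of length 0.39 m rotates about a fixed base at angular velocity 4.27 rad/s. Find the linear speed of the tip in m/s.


v = L*omega = 0.39 * 4.27 = 1.6653

1.6653 m/s


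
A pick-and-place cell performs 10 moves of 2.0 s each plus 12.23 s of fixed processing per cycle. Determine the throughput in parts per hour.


T_cycle = 10*2.0 + 12.23 = 32.2300 s
rate = 3600/T = 111.6972

111.6972 parts/hour


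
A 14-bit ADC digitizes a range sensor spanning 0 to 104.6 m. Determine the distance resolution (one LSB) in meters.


res = range / 2^n = 104.6/2^14 = 104.6/16384 = 0.0064

0.0064 m


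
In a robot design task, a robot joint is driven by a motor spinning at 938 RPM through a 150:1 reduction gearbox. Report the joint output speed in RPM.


omega_joint = omega_motor / N = 938 / 150 = 6.2533

6.2533 RPM


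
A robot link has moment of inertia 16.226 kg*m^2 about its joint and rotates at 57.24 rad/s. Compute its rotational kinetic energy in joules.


KE = (1/2)*I*omega^2 = 0.5*16.226*57.24^2 = 26581.5760

26581.5760 J


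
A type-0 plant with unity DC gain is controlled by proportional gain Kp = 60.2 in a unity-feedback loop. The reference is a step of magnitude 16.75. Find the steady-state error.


e_ss = R/(1 + Kp) = 16.75/(1 + 60.2) = 16.75/61.2000 = 0.2737

0.2737


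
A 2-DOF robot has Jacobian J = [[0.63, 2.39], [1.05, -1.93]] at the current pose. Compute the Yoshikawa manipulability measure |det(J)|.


det(J) = 0.63*-1.93 - (2.39)*(1.05) = -3.7254
|det(J)| = 3.7254

3.7254


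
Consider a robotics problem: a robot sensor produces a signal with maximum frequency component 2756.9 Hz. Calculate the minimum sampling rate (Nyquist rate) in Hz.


f_s,min = 2*f_max = 2*2756.9 = 5513.8000

5513.8000 Hz


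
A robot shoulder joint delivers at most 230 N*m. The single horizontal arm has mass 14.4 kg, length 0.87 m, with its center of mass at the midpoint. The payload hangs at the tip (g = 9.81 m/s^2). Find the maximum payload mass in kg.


tau_arm = m_arm*g*(L/2) = 14.4*9.81*0.87/2 = 61.4498 N*m
tau_payload = tau_max - tau_arm = 230 - 61.4498 = 168.5502
m_payload = tau_payload / (g*L) = 168.5502 / (9.81*0.87) = 19.7488

19.7488 kg


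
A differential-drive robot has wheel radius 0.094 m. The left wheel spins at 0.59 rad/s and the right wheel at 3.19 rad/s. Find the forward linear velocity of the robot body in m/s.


v = r*(wR + wL)/2 = 0.094*(3.19 + 0.59)/2 = 0.1777

0.1777 m/s


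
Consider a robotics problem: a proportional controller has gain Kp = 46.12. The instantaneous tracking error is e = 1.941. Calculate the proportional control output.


u_P = Kp * e = 46.12 * 1.941 = 89.5189

89.5189


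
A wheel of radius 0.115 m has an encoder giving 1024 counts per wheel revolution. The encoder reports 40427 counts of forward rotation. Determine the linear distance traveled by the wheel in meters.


revs = 40427/1024 = 39.479492
d = revs * 2*pi*r = 39.479492 * 2*pi*0.115 = 28.5266

28.5266 m


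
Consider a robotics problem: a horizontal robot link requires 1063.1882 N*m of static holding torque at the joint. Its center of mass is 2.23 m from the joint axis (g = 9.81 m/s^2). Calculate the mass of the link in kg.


m = tau / (g*L) = 1063.1882 / (9.81 * 2.23) = 48.6000

48.6000 kg


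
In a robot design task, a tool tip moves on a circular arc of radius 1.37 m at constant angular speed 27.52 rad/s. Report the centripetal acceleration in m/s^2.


a_c = omega^2 * r = 27.52^2 * 1.37 = 1037.5700

1037.5700 m/s^2


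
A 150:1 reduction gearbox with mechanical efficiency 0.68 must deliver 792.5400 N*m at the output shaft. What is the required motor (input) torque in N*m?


tau_in = tau_out / (N * eta) = 792.5400 / (150 * 0.68) = 7.7700

7.7700 N*m


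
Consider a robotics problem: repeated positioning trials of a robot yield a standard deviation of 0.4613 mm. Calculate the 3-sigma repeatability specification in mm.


repeatability = 3*sigma = 3*0.4613 = 1.3839

1.3839 mm


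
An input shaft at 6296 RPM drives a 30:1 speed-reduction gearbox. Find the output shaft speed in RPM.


omega_out = omega_in / N = 6296 / 30 = 209.8667

209.8667 RPM


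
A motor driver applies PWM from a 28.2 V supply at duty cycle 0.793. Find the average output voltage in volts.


V_avg = V_supply * D = 28.2*0.793 = 22.3626

22.3626 V


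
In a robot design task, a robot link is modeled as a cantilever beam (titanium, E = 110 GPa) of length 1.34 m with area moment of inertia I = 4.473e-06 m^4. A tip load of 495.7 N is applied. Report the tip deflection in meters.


delta = F*L^3/(3*E*I) = 495.7*1.34^3/(3*1.100e+11*4.473e-06)
      = 1192.7057528/1476090 = 8.0802e-04

8.0802e-04 m


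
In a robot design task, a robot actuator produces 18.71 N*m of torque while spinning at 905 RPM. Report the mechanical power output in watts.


omega = 905 * 2*pi/60 = 94.771378 rad/s
P = tau * omega = 18.71 * 94.771378 = 1773.1725

1773.1725 W


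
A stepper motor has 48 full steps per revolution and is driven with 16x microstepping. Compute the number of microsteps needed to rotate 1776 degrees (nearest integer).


step_size = 360/(48*16) = 360/768 = 0.468750 deg
n = 1776/(360/768) = 1776*768/360 = 3788.8000 -> 3789

3789 steps


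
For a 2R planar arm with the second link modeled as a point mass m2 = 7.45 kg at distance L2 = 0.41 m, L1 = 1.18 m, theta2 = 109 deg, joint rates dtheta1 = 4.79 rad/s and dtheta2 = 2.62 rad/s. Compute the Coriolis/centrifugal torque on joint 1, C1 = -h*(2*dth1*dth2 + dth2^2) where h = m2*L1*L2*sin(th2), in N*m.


h = m2*L1*L2*sin(th2) = 7.45*1.18*0.41*sin(109 deg) = 3.407942
C1 = -h*(2*4.79*2.62 + 2.62^2) = -3.407942*31.9640 = -108.9315

-108.9315 N*m


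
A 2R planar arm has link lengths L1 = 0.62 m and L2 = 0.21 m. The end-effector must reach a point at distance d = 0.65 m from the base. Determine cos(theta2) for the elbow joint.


cos(th2) = (d^2 - L1^2 - L2^2)/(2*L1*L2) = (0.65^2 - 0.62^2 - 0.21^2)/(2*0.62*0.21) = -0.0230

-0.0230


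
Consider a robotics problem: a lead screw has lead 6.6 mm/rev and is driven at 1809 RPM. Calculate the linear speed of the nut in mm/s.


v = lead * (RPM/60) = 6.6*1809/60 = 198.9900

198.9900 mm/s


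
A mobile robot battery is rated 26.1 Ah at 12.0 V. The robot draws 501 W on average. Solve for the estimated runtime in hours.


E = 26.1*12.0 = 313.2000 Wh
t = E/P = 313.2000/501 = 0.6251

0.6251 hours


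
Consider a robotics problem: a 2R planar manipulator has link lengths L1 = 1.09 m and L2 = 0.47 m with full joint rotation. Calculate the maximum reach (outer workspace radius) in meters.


r_max = L1 + L2 = 1.09 + 0.47 = 1.5600

1.5600 m


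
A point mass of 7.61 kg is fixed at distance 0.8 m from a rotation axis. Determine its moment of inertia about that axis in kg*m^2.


I = m*r^2 = 7.61*0.8^2 = 4.8704

4.8704 kg*m^2


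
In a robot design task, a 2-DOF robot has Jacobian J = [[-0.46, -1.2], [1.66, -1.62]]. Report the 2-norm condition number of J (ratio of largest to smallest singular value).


JJ^T eigenvalues: trace(JJ^T) = 7.0316, det(JJ^T) = det(J)^2 = 7.49226384
s_max^2 = (7.0316 + sqrt(19.47434320))/2 = 5.72228721
s_min^2 = (7.0316 - sqrt(19.47434320))/2 = 1.30931279
kappa = s_max/s_min = sqrt(5.72228721/1.30931279) = 2.0906

2.0906
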